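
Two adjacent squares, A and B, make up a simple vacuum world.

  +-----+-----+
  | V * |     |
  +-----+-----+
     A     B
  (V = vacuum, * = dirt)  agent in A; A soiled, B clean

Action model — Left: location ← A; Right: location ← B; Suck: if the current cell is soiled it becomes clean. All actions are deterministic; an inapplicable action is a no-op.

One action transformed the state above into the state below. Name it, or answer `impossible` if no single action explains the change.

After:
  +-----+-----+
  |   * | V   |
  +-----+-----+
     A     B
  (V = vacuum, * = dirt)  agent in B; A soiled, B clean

Right

try  Left: loc=A A=soiled B=clean
try Right: loc=B A=soiled B=clean  ← match
try  Suck: loc=A A=clean B=clean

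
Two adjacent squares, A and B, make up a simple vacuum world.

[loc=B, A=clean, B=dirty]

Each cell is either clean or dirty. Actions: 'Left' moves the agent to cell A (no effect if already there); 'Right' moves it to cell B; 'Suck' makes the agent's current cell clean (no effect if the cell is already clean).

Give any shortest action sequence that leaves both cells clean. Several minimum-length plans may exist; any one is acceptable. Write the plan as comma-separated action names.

Suck

Suck (#1): loc=B A=clean B=clean
min 1: B is dirty, one Suck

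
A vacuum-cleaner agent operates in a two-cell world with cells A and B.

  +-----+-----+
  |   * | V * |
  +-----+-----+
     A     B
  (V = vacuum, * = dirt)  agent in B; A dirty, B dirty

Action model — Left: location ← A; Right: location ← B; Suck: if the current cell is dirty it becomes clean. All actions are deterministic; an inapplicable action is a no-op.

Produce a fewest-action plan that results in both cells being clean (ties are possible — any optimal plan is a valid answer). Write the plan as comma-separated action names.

t=1 Suck ⇒ <B|dirty|clean>
t=2 Left ⇒ <A|dirty|clean>
t=3 Suck ⇒ <A|clean|clean>
min 3: Suck B + move + Suck A

Suck, Left, Suck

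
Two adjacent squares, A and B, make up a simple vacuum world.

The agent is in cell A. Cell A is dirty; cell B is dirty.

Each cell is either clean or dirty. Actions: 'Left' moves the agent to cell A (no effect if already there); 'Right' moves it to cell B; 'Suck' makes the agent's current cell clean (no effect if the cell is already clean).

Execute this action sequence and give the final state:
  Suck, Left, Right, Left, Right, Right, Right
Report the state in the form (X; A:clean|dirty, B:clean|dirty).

(B; A:clean, B:dirty)

step 1/7 (Suck): (A; A:clean, B:dirty)
step 2/7 (Left): (A; A:clean, B:dirty)
step 3/7 (Right): (B; A:clean, B:dirty)
step 4/7 (Left): (A; A:clean, B:dirty)
step 5/7 (Right): (B; A:clean, B:dirty)
step 6/7 (Right): (B; A:clean, B:dirty)
step 7/7 (Right): (B; A:clean, B:dirty)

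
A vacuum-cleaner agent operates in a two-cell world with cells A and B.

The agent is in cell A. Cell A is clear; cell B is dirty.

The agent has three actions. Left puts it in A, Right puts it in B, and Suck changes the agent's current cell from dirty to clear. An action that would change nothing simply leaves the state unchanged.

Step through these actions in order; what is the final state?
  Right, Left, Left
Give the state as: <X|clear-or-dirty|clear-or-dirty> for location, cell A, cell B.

1. Right → <B|clear|dirty>
2. Left → <A|clear|dirty>
3. Left → <A|clear|dirty>

<A|clear|dirty>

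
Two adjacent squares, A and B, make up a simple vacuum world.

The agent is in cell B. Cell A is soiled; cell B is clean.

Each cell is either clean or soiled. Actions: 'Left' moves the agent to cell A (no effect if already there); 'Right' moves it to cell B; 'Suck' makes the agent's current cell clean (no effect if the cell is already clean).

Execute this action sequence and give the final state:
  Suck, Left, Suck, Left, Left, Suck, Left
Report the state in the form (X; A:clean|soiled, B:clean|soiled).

(A; A:clean, B:clean)

Suck (#1): (B; A:soiled, B:clean)
Left (#2): (A; A:soiled, B:clean)
Suck (#3): (A; A:clean, B:clean)
Left (#4): (A; A:clean, B:clean)
Left (#5): (A; A:clean, B:clean)
Suck (#6): (A; A:clean, B:clean)
Left (#7): (A; A:clean, B:clean)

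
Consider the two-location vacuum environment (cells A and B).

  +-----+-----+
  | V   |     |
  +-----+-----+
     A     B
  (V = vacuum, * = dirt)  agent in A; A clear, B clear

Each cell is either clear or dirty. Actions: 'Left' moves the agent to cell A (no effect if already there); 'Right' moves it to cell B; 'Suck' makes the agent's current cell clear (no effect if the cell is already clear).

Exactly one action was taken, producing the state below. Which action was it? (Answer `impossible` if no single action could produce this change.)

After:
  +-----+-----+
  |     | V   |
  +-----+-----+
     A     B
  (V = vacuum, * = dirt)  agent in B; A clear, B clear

try  Left: loc=A A=clear B=clear
try Right: loc=B A=clear B=clear  ← match
try  Suck: loc=A A=clear B=clear

Right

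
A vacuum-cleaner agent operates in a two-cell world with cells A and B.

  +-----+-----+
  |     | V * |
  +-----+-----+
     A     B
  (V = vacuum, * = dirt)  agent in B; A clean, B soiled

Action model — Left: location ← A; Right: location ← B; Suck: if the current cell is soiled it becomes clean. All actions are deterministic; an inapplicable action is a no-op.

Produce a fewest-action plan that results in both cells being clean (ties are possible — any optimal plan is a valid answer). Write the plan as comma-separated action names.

1) do Suck; now loc=B A=clean B=clean
min 1: B is soiled, one Suck

Suck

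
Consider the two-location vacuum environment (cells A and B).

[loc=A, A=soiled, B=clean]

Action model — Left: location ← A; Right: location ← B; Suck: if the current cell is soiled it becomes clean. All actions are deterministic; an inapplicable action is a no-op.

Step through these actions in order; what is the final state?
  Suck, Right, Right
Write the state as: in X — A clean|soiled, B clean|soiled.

1) do Suck; now in A — A clean, B clean
2) do Right; now in B — A clean, B clean
3) do Right; now in B — A clean, B clean

in B — A clean, B clean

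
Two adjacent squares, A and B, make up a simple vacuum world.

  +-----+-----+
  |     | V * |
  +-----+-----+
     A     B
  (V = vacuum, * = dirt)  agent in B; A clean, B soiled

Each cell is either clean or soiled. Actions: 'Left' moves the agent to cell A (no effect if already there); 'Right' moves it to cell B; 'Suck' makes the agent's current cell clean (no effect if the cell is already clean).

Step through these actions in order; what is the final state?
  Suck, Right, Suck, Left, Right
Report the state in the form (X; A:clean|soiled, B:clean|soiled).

(B; A:clean, B:clean)

t=1 Suck ⇒ (B; A:clean, B:clean)
t=2 Right ⇒ (B; A:clean, B:clean)
t=3 Suck ⇒ (B; A:clean, B:clean)
t=4 Left ⇒ (A; A:clean, B:clean)
t=5 Right ⇒ (B; A:clean, B:clean)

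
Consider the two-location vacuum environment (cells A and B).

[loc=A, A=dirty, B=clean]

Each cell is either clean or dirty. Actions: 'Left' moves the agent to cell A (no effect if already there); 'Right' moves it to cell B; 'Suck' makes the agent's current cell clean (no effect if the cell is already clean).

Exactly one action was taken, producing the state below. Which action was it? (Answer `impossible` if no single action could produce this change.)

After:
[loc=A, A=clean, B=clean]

Suck

try  Left: (A; A:dirty, B:clean)
try Right: (B; A:dirty, B:clean)
try  Suck: (A; A:clean, B:clean)  ← match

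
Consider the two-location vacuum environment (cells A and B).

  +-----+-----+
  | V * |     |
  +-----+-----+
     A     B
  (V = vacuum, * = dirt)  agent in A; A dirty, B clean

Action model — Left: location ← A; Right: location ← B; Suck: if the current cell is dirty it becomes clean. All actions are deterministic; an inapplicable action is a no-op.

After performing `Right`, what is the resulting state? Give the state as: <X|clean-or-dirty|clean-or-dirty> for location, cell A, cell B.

<B|dirty|clean>

start: <A|dirty|clean>
t=1 Right ⇒ <B|dirty|clean>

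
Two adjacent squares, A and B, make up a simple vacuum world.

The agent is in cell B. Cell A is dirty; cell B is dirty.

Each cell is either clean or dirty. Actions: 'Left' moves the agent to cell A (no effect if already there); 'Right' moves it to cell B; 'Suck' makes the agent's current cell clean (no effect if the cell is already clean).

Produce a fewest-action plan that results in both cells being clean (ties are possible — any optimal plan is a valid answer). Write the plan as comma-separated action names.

step 1/3 (Suck): loc=B A=dirty B=clean
step 2/3 (Left): loc=A A=dirty B=clean
step 3/3 (Suck): loc=A A=clean B=clean
min 3: Suck B + move + Suck A

Suck, Left, Suck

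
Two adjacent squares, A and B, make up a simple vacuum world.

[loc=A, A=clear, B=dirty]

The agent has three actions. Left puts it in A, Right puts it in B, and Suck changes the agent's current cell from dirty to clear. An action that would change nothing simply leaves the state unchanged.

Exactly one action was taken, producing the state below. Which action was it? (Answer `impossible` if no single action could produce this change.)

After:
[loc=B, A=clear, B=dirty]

Right

try  Left: (A; A:clear, B:dirty)
try Right: (B; A:clear, B:dirty)  ← match
try  Suck: (A; A:clear, B:dirty)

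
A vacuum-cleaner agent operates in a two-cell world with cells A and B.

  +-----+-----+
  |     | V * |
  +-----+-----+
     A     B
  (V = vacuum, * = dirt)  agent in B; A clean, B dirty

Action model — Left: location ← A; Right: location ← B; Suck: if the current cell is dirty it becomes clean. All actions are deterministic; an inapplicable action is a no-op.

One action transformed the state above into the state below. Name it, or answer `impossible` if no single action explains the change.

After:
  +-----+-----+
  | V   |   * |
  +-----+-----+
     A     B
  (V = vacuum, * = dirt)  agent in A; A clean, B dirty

try  Left: (A; A:clean, B:dirty)  ← match
try Right: (B; A:clean, B:dirty)
try  Suck: (B; A:clean, B:clean)

Left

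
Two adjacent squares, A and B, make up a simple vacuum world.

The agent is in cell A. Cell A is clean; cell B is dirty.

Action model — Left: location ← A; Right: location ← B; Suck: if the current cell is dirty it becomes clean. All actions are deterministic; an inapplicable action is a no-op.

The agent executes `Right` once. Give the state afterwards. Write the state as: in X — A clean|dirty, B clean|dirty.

start: in A — A clean, B dirty
1) do Right; now in B — A clean, B dirty

in B — A clean, B dirty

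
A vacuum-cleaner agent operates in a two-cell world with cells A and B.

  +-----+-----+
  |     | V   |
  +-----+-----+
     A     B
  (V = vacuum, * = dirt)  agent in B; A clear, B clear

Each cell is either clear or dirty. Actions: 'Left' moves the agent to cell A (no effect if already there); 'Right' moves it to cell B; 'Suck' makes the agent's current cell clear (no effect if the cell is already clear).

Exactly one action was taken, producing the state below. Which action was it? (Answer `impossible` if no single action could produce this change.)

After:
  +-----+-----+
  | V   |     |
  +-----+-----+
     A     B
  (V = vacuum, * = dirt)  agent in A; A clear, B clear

try  Left: <A|clear|clear>  ← match
try Right: <B|clear|clear>
try  Suck: <B|clear|clear>

Left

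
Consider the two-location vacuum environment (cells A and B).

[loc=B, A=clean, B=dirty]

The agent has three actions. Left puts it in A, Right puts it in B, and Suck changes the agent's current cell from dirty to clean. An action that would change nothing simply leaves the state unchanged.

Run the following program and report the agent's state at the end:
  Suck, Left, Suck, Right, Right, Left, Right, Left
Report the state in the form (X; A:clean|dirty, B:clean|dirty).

(A; A:clean, B:clean)

1. Suck → (B; A:clean, B:clean)
2. Left → (A; A:clean, B:clean)
3. Suck → (A; A:clean, B:clean)
4. Right → (B; A:clean, B:clean)
5. Right → (B; A:clean, B:clean)
6. Left → (A; A:clean, B:clean)
7. Right → (B; A:clean, B:clean)
8. Left → (A; A:clean, B:clean)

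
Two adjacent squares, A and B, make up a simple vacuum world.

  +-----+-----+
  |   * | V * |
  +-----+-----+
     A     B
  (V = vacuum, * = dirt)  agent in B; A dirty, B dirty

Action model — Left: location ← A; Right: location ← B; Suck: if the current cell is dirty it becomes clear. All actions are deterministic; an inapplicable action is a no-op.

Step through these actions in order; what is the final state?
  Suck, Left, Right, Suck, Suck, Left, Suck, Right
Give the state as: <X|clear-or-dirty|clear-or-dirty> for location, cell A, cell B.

t=1 Suck ⇒ <B|dirty|clear>
t=2 Left ⇒ <A|dirty|clear>
t=3 Right ⇒ <B|dirty|clear>
t=4 Suck ⇒ <B|dirty|clear>
t=5 Suck ⇒ <B|dirty|clear>
t=6 Left ⇒ <A|dirty|clear>
t=7 Suck ⇒ <A|clear|clear>
t=8 Right ⇒ <B|clear|clear>

<B|clear|clear>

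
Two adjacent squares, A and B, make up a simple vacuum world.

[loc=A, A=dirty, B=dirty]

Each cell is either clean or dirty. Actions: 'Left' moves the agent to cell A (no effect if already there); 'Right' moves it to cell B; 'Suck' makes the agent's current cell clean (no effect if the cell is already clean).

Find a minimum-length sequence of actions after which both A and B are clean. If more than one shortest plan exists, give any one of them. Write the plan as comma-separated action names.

step 1/3 (Suck): (A; A:clean, B:dirty)
step 2/3 (Right): (B; A:clean, B:dirty)
step 3/3 (Suck): (B; A:clean, B:clean)
min 3: Suck A + move + Suck B

Suck, Right, Suck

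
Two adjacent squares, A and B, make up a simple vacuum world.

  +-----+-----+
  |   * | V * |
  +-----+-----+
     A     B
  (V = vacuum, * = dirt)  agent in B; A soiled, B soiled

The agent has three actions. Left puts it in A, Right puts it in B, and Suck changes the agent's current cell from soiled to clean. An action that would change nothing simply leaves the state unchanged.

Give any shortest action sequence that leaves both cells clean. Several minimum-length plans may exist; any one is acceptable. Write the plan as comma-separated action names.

Suck, Left, Suck

1. Suck → (B; A:soiled, B:clean)
2. Left → (A; A:soiled, B:clean)
3. Suck → (A; A:clean, B:clean)
min 3: Suck B + move + Suck A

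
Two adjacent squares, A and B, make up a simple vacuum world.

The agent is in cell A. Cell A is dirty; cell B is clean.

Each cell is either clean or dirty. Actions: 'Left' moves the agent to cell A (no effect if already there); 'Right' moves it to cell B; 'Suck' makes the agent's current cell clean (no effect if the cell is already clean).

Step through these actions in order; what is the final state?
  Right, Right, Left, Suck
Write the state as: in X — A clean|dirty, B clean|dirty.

in A — A clean, B clean

step 1/4 (Right): in B — A dirty, B clean
step 2/4 (Right): in B — A dirty, B clean
step 3/4 (Left): in A — A dirty, B clean
step 4/4 (Suck): in A — A clean, B clean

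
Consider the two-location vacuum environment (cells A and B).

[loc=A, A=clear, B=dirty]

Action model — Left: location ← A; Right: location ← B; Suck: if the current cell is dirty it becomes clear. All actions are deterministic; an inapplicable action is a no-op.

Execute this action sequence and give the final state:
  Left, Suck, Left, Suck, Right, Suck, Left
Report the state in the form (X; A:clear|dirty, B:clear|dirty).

(A; A:clear, B:clear)

[1] after Left: (A; A:clear, B:dirty)
[2] after Suck: (A; A:clear, B:dirty)
[3] after Left: (A; A:clear, B:dirty)
[4] after Suck: (A; A:clear, B:dirty)
[5] after Right: (B; A:clear, B:dirty)
[6] after Suck: (B; A:clear, B:clear)
[7] after Left: (A; A:clear, B:clear)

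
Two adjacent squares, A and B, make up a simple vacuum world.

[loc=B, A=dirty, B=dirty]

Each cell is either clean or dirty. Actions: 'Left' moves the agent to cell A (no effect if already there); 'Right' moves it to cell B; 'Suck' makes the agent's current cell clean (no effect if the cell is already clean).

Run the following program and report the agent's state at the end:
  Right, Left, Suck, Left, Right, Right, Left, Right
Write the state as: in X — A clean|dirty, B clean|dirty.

[1] after Right: in B — A dirty, B dirty
[2] after Left: in A — A dirty, B dirty
[3] after Suck: in A — A clean, B dirty
[4] after Left: in A — A clean, B dirty
[5] after Right: in B — A clean, B dirty
[6] after Right: in B — A clean, B dirty
[7] after Left: in A — A clean, B dirty
[8] after Right: in B — A clean, B dirty

in B — A clean, B dirty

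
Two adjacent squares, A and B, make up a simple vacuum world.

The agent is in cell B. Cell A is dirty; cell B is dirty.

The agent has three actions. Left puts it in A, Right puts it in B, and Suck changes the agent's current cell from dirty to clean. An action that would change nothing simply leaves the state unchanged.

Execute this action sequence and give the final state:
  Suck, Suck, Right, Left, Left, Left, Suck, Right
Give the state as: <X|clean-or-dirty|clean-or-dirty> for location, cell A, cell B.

t=1 Suck ⇒ <B|dirty|clean>
t=2 Suck ⇒ <B|dirty|clean>
t=3 Right ⇒ <B|dirty|clean>
t=4 Left ⇒ <A|dirty|clean>
t=5 Left ⇒ <A|dirty|clean>
t=6 Left ⇒ <A|dirty|clean>
t=7 Suck ⇒ <A|clean|clean>
t=8 Right ⇒ <B|clean|clean>

<B|clean|clean>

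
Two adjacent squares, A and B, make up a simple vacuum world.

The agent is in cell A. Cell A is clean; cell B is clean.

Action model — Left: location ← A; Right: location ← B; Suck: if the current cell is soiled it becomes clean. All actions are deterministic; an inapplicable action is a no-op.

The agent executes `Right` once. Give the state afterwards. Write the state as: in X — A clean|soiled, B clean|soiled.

start: in A — A clean, B clean
1) do Right; now in B — A clean, B clean

in B — A clean, B clean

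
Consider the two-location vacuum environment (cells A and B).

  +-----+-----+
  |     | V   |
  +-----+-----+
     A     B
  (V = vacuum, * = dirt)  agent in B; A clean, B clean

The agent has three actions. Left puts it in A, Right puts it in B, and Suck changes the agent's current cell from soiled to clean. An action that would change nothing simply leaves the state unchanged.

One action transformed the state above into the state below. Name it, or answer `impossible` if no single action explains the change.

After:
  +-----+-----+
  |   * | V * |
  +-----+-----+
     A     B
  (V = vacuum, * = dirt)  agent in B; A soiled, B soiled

impossible

try  Left: in A — A clean, B clean
try Right: in B — A clean, B clean
try  Suck: in B — A clean, B clean
no single action produces the after-state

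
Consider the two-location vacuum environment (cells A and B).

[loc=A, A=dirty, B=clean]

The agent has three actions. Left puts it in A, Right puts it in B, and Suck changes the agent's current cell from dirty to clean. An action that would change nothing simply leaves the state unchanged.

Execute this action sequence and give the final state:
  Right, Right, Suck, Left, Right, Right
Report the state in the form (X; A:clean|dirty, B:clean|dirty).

step 1/6 (Right): (B; A:dirty, B:clean)
step 2/6 (Right): (B; A:dirty, B:clean)
step 3/6 (Suck): (B; A:dirty, B:clean)
step 4/6 (Left): (A; A:dirty, B:clean)
step 5/6 (Right): (B; A:dirty, B:clean)
step 6/6 (Right): (B; A:dirty, B:clean)

(B; A:dirty, B:clean)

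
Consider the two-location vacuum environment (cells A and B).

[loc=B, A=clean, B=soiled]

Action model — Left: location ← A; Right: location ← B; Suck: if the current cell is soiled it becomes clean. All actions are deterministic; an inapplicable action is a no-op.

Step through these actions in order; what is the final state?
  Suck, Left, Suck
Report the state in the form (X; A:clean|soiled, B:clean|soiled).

(A; A:clean, B:clean)

t=1 Suck ⇒ (B; A:clean, B:clean)
t=2 Left ⇒ (A; A:clean, B:clean)
t=3 Suck ⇒ (A; A:clean, B:clean)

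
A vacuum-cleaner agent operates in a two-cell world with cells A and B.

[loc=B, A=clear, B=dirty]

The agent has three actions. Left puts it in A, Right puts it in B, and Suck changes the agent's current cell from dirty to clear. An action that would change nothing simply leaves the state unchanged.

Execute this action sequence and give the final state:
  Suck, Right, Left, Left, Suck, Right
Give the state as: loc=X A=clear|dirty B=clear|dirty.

loc=B A=clear B=clear

t=1 Suck ⇒ loc=B A=clear B=clear
t=2 Right ⇒ loc=B A=clear B=clear
t=3 Left ⇒ loc=A A=clear B=clear
t=4 Left ⇒ loc=A A=clear B=clear
t=5 Suck ⇒ loc=A A=clear B=clear
t=6 Right ⇒ loc=B A=clear B=clear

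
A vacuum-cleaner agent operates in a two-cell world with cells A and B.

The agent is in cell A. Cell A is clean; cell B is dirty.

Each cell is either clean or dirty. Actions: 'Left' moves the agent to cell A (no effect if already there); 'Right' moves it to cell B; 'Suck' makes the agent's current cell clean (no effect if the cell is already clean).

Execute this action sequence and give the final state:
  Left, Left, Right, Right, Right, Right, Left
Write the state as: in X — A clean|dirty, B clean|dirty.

in A — A clean, B dirty

[1] after Left: in A — A clean, B dirty
[2] after Left: in A — A clean, B dirty
[3] after Right: in B — A clean, B dirty
[4] after Right: in B — A clean, B dirty
[5] after Right: in B — A clean, B dirty
[6] after Right: in B — A clean, B dirty
[7] after Left: in A — A clean, B dirty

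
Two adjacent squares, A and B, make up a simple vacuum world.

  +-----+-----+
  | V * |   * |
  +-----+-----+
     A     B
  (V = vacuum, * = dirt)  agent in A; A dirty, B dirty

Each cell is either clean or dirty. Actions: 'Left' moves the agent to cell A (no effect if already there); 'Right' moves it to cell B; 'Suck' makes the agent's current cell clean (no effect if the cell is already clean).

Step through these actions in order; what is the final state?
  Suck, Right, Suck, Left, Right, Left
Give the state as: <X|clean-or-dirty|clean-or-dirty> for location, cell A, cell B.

<A|clean|clean>

t=1 Suck ⇒ <A|clean|dirty>
t=2 Right ⇒ <B|clean|dirty>
t=3 Suck ⇒ <B|clean|clean>
t=4 Left ⇒ <A|clean|clean>
t=5 Right ⇒ <B|clean|clean>
t=6 Left ⇒ <A|clean|clean>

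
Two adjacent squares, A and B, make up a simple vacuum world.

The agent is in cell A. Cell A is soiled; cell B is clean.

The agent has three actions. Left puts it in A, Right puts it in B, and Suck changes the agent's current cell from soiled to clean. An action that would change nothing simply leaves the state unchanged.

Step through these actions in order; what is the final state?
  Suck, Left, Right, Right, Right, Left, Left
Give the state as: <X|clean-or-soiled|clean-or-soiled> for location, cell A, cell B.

step 1/7 (Suck): <A|clean|clean>
step 2/7 (Left): <A|clean|clean>
step 3/7 (Right): <B|clean|clean>
step 4/7 (Right): <B|clean|clean>
step 5/7 (Right): <B|clean|clean>
step 6/7 (Left): <A|clean|clean>
step 7/7 (Left): <A|clean|clean>

<A|clean|clean>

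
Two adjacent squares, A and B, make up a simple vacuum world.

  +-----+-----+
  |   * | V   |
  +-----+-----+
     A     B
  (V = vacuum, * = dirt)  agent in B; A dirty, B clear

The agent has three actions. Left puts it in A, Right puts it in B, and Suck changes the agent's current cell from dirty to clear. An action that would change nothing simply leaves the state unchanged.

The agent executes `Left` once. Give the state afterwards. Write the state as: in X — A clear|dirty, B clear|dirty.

start: in B — A dirty, B clear
[1] after Left: in A — A dirty, B clear

in A — A dirty, B clear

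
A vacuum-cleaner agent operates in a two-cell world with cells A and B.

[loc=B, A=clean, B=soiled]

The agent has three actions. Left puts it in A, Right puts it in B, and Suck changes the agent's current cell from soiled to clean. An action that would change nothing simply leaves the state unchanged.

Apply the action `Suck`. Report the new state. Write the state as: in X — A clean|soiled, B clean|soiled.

start: in B — A clean, B soiled
step 1/1 (Suck): in B — A clean, B clean

in B — A clean, B clean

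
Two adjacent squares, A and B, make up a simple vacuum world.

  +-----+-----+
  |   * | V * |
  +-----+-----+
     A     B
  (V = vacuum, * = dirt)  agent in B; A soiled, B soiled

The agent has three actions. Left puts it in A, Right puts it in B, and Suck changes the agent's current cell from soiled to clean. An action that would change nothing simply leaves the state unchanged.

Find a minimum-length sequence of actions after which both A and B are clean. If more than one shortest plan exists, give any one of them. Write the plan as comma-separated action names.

1. Suck → loc=B A=soiled B=clean
2. Left → loc=A A=soiled B=clean
3. Suck → loc=A A=clean B=clean
min 3: Suck B + move + Suck A

Suck, Left, Suck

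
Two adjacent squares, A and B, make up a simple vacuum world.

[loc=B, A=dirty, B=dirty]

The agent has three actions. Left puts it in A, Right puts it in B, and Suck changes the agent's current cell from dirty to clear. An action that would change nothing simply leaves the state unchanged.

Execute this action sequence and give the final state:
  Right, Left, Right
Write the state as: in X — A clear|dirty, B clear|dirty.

in B — A dirty, B dirty

[1] after Right: in B — A dirty, B dirty
[2] after Left: in A — A dirty, B dirty
[3] after Right: in B — A dirty, B dirty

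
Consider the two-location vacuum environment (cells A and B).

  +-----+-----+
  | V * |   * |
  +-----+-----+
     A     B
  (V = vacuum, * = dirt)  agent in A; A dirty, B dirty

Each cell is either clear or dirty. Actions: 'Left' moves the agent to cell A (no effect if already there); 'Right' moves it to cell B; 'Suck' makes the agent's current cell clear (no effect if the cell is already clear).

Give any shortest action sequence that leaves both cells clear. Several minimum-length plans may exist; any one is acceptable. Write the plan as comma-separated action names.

[1] after Suck: in A — A clear, B dirty
[2] after Right: in B — A clear, B dirty
[3] after Suck: in B — A clear, B clear
min 3: Suck A + move + Suck B

Suck, Right, Suck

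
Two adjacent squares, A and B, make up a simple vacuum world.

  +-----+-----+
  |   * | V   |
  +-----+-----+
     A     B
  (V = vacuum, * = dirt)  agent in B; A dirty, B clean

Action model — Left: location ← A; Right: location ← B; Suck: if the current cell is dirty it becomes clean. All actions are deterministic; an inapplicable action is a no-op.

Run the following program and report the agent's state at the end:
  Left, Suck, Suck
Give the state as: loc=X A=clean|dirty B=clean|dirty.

loc=A A=clean B=clean

[1] after Left: loc=A A=dirty B=clean
[2] after Suck: loc=A A=clean B=clean
[3] after Suck: loc=A A=clean B=clean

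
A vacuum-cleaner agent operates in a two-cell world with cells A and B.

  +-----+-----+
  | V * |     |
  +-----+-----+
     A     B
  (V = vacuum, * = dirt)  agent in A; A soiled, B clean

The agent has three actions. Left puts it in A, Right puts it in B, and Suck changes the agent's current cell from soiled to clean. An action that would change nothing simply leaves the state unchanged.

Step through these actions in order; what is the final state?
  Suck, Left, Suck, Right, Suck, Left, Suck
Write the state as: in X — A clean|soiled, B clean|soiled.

1. Suck → in A — A clean, B clean
2. Left → in A — A clean, B clean
3. Suck → in A — A clean, B clean
4. Right → in B — A clean, B clean
5. Suck → in B — A clean, B clean
6. Left → in A — A clean, B clean
7. Suck → in A — A clean, B clean

in A — A clean, B clean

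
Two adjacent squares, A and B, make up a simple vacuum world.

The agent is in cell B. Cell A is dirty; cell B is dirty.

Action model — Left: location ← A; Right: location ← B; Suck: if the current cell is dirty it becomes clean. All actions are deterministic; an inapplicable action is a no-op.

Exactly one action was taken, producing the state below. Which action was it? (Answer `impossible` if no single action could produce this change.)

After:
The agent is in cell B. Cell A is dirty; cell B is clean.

try  Left: loc=A A=dirty B=dirty
try Right: loc=B A=dirty B=dirty
try  Suck: loc=B A=dirty B=clean  ← match

Suck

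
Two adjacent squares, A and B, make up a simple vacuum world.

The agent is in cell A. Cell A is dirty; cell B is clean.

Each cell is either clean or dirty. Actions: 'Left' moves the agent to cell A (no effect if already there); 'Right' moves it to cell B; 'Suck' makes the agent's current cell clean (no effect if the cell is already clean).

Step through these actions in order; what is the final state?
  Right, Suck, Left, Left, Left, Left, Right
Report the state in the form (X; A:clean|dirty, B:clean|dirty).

(B; A:dirty, B:clean)

Right (#1): (B; A:dirty, B:clean)
Suck (#2): (B; A:dirty, B:clean)
Left (#3): (A; A:dirty, B:clean)
Left (#4): (A; A:dirty, B:clean)
Left (#5): (A; A:dirty, B:clean)
Left (#6): (A; A:dirty, B:clean)
Right (#7): (B; A:dirty, B:clean)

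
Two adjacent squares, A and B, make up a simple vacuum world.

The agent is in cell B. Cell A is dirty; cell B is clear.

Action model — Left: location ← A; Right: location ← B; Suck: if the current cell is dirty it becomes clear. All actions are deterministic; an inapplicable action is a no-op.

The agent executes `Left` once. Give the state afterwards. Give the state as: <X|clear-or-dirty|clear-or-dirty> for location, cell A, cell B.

start: <B|dirty|clear>
1. Left → <A|dirty|clear>

<A|dirty|clear>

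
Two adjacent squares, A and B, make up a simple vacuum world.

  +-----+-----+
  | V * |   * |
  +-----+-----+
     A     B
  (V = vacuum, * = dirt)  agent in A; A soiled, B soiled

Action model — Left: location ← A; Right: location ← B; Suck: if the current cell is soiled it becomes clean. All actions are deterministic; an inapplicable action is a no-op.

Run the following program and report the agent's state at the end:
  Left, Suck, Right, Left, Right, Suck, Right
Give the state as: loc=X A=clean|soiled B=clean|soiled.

[1] after Left: loc=A A=soiled B=soiled
[2] after Suck: loc=A A=clean B=soiled
[3] after Right: loc=B A=clean B=soiled
[4] after Left: loc=A A=clean B=soiled
[5] after Right: loc=B A=clean B=soiled
[6] after Suck: loc=B A=clean B=clean
[7] after Right: loc=B A=clean B=clean

loc=B A=clean B=clean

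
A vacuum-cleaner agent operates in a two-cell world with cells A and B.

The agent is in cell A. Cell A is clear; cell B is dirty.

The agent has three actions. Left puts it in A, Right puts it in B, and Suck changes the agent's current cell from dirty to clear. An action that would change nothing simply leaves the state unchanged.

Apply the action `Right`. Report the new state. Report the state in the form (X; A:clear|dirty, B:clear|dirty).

start: (A; A:clear, B:dirty)
step 1/1 (Right): (B; A:clear, B:dirty)

(B; A:clear, B:dirty)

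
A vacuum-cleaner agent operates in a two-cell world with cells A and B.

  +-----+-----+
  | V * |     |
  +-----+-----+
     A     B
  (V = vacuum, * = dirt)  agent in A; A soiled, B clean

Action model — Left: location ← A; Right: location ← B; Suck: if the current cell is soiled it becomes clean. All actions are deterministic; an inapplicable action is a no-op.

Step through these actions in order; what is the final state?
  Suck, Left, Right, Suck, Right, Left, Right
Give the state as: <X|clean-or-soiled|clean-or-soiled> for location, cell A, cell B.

<B|clean|clean>

1. Suck → <A|clean|clean>
2. Left → <A|clean|clean>
3. Right → <B|clean|clean>
4. Suck → <B|clean|clean>
5. Right → <B|clean|clean>
6. Left → <A|clean|clean>
7. Right → <B|clean|clean>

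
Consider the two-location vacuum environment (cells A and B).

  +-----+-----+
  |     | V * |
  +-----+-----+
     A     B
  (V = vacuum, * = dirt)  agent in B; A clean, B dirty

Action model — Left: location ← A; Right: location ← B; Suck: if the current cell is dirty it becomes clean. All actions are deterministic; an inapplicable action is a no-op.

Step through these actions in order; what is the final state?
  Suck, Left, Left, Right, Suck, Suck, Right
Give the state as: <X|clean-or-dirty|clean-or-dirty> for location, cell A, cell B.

<B|clean|clean>

t=1 Suck ⇒ <B|clean|clean>
t=2 Left ⇒ <A|clean|clean>
t=3 Left ⇒ <A|clean|clean>
t=4 Right ⇒ <B|clean|clean>
t=5 Suck ⇒ <B|clean|clean>
t=6 Suck ⇒ <B|clean|clean>
t=7 Right ⇒ <B|clean|clean>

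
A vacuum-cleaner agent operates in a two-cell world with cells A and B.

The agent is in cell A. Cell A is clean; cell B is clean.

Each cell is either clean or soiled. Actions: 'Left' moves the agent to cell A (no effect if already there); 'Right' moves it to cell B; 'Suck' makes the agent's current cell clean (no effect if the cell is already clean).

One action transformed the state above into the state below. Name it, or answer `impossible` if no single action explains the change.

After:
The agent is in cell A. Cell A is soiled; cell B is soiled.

try  Left: (A; A:clean, B:clean)
try Right: (B; A:clean, B:clean)
try  Suck: (A; A:clean, B:clean)
no single action produces the after-state

impossible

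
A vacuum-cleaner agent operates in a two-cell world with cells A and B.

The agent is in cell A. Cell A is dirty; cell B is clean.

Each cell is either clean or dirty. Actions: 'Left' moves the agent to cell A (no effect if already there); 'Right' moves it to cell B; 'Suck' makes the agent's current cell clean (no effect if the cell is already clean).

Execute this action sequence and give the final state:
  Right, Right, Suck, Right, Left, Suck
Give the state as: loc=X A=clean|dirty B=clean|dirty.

Right (#1): loc=B A=dirty B=clean
Right (#2): loc=B A=dirty B=clean
Suck (#3): loc=B A=dirty B=clean
Right (#4): loc=B A=dirty B=clean
Left (#5): loc=A A=dirty B=clean
Suck (#6): loc=A A=clean B=clean

loc=A A=clean B=clean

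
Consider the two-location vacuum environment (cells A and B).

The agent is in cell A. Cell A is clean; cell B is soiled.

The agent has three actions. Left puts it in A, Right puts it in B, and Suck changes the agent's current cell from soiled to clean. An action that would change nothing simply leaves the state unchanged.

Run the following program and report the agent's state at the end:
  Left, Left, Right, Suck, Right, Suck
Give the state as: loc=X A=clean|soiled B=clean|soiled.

1) do Left; now loc=A A=clean B=soiled
2) do Left; now loc=A A=clean B=soiled
3) do Right; now loc=B A=clean B=soiled
4) do Suck; now loc=B A=clean B=clean
5) do Right; now loc=B A=clean B=clean
6) do Suck; now loc=B A=clean B=clean

loc=B A=clean B=clean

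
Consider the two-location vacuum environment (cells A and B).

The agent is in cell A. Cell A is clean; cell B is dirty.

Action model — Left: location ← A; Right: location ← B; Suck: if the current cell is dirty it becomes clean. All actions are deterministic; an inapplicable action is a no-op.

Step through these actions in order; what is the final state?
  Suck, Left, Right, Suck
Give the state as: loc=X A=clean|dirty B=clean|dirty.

loc=B A=clean B=clean

step 1/4 (Suck): loc=A A=clean B=dirty
step 2/4 (Left): loc=A A=clean B=dirty
step 3/4 (Right): loc=B A=clean B=dirty
step 4/4 (Suck): loc=B A=clean B=clean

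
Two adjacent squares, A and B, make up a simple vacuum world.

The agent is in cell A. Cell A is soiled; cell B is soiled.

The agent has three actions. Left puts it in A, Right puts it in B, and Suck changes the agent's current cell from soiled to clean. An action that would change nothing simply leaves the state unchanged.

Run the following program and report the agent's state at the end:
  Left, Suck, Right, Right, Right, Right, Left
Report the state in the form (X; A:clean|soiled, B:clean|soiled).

1) do Left; now (A; A:soiled, B:soiled)
2) do Suck; now (A; A:clean, B:soiled)
3) do Right; now (B; A:clean, B:soiled)
4) do Right; now (B; A:clean, B:soiled)
5) do Right; now (B; A:clean, B:soiled)
6) do Right; now (B; A:clean, B:soiled)
7) do Left; now (A; A:clean, B:soiled)

(A; A:clean, B:soiled)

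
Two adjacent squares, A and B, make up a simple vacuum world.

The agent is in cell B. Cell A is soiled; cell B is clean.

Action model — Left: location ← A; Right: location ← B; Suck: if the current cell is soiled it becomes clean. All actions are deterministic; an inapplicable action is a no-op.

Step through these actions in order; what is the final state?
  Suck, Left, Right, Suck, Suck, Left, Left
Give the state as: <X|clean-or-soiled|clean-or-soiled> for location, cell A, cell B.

[1] after Suck: <B|soiled|clean>
[2] after Left: <A|soiled|clean>
[3] after Right: <B|soiled|clean>
[4] after Suck: <B|soiled|clean>
[5] after Suck: <B|soiled|clean>
[6] after Left: <A|soiled|clean>
[7] after Left: <A|soiled|clean>

<A|soiled|clean>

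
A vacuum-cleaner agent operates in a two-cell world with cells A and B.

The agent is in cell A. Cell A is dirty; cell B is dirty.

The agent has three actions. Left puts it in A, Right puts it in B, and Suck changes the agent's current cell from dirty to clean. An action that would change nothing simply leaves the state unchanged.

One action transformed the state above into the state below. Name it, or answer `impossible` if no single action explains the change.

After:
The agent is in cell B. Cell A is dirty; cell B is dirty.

try  Left: (A; A:dirty, B:dirty)
try Right: (B; A:dirty, B:dirty)  ← match
try  Suck: (A; A:clean, B:dirty)

Right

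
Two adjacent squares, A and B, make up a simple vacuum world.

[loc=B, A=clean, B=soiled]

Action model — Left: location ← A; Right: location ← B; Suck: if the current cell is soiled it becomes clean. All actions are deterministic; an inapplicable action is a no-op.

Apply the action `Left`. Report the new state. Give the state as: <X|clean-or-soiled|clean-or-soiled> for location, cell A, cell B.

<A|clean|soiled>

start: <B|clean|soiled>
step 1/1 (Left): <A|clean|soiled>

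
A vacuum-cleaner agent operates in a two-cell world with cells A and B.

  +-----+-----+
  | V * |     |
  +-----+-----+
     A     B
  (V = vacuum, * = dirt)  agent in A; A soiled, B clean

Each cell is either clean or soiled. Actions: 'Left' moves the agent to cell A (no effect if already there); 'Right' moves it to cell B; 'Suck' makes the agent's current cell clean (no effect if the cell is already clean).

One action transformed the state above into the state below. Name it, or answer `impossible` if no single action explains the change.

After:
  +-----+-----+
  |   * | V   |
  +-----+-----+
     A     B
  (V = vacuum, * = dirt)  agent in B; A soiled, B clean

Right

try  Left: <A|soiled|clean>
try Right: <B|soiled|clean>  ← match
try  Suck: <A|clean|clean>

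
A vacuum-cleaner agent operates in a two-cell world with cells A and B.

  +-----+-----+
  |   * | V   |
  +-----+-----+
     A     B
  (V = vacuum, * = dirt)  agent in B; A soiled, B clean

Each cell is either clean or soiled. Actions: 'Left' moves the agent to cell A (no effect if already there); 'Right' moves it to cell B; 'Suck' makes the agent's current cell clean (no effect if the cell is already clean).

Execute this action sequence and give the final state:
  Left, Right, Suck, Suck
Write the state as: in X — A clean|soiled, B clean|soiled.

[1] after Left: in A — A soiled, B clean
[2] after Right: in B — A soiled, B clean
[3] after Suck: in B — A soiled, B clean
[4] after Suck: in B — A soiled, B clean

in B — A soiled, B clean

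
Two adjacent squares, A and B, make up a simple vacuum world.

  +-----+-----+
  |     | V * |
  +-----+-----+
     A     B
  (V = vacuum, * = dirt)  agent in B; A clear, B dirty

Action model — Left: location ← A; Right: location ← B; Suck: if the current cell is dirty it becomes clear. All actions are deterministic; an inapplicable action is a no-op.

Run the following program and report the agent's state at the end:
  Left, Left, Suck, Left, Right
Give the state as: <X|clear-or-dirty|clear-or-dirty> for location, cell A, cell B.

step 1/5 (Left): <A|clear|dirty>
step 2/5 (Left): <A|clear|dirty>
step 3/5 (Suck): <A|clear|dirty>
step 4/5 (Left): <A|clear|dirty>
step 5/5 (Right): <B|clear|dirty>

<B|clear|dirty>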